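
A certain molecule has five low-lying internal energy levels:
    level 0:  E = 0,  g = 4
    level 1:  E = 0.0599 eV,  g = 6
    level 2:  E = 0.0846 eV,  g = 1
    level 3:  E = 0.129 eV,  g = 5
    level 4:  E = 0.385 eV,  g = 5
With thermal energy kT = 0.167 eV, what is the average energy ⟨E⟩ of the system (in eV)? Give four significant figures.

Eᵢ/kT = 0, 0.358683, 0.506587, 0.772455, 2.30539.
Z = Σ gᵢe^(−Eᵢ/kT) = 4·e^(−0) + 6·e^(−0.358683) + 1·e^(−0.506587) + 5·e^(−0.772455) + 5·e^(−2.30539) = 4.00000 + 4.19157 + 0.602549 + 2.30939 + 0.498600 = 11.6021.
⟨E⟩ = Σ Eᵢ gᵢe^(−Eᵢ/kT) / Z = (0·4.00000 + 0.0599·4.19157 + 0.0846·0.602549 + 0.129·2.30939 + 0.385·0.498600) / 11.6021 = 0.06826 eV.

0.06826 eV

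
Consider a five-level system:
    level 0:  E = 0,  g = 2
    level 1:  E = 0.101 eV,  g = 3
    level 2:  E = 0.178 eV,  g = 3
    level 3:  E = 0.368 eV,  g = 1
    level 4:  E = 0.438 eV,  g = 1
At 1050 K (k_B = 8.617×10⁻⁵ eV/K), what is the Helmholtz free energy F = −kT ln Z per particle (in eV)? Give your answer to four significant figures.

k_BT = 8.617×10⁻⁵ × 1050 K = 0.0904785 eV.
Eᵢ/kT = 0, 1.11629, 1.96732, 4.06726, 4.84093.
Z = Σ gᵢe^(−Eᵢ/kT) = 2·e^(−0) + 3·e^(−1.11629) + 3·e^(−1.96732) + 1·e^(−4.06726) + 1·e^(−4.84093) = 2.00000 + 0.982478 + 0.419493 + 0.0171242 + 0.00789970 = 3.42699.
F = −kT ln Z = −0.0904785 × ln(3.42699) = −0.0904785 × 1.23168 = -0.1114 eV.

-0.1114 eV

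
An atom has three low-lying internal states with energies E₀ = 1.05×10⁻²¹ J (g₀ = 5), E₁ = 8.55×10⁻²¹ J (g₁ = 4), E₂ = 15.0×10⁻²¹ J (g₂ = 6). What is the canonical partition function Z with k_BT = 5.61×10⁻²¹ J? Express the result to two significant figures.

Eᵢ/kT = 0.1872, 1.524, 2.674.
Z = Σ gᵢe^(−Eᵢ/kT) = 5·e^(−0.1872) + 4·e^(−1.524) + 6·e^(−2.674) = 4.146 + 0.8714 + 0.4139 = 5.431.

Z = 5.4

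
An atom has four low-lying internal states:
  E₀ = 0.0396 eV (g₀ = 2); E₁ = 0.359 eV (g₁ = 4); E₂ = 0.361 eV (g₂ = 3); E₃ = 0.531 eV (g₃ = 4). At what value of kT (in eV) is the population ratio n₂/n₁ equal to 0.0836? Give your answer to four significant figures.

n₂/n₁ = (g₂/g₁) exp[−(E₂−E₁)/kT] = 0.0836.
⇒ (E₂−E₁)/kT = ln((3/4)/0.0836) = ln(8.97129) = 2.19403.
kT = 0.002 eV / 2.19403 = 0.0009116 eV.

0.0009116 eV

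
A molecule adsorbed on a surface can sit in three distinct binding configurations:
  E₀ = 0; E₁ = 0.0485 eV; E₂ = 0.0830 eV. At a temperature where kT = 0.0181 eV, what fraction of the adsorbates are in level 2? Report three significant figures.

0.00945

Eᵢ/kT = 0, 2.6796, 4.5856.
Z = Σ e^(−Eᵢ/kT) = e^(−0) + e^(−2.6796) + e^(−4.5856) = 1.0000 + 0.068591 + 0.010198 = 1.0788.
P₂ = e^(−E₂/kT) / Z = 0.010198/1.0788 = 0.00945.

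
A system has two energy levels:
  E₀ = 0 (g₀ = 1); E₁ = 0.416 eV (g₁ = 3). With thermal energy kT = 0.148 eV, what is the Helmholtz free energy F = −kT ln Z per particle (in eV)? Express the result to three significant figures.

-0.0246 eV

Eᵢ/kT = 0, 2.8108.
Z = Σ gᵢe^(−Eᵢ/kT) = 1·e^(−0) + 3·e^(−2.8108) = 1.0000 + 0.18047 = 1.1805.
F = −kT ln Z = −0.148 × ln(1.1805) = −0.148 × 0.16594 = -0.0246 eV.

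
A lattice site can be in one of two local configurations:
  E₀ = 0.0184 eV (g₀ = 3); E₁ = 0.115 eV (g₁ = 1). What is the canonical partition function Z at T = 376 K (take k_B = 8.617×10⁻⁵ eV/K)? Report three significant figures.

k_BT = 8.617×10⁻⁵ × 376 K = 0.032400 eV.
Eᵢ/kT = 0.56790, 3.5494.
Z = Σ gᵢe^(−Eᵢ/kT) = 3·e^(−0.56790) + 1·e^(−3.5494) = 1.7001 + 0.028742 = 1.7288.

Z = 1.73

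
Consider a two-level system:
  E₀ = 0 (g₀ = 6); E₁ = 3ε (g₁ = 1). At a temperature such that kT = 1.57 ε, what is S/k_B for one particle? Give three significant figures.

1.86

Eᵢ/kT = 0, 1.9108.
Z = Σ gᵢe^(−Eᵢ/kT) = 6·e^(−0) + 1·e^(−1.9108) = 6.0000 + 0.14796 = 6.1480.
⟨E⟩ = Σ EᵢPᵢ = 0.072199 ε.
S/k_B = ln Z + ⟨E⟩/kT = ln(6.1480) + 0.072199/1.57 = 1.8161 + 0.045987 = 1.86.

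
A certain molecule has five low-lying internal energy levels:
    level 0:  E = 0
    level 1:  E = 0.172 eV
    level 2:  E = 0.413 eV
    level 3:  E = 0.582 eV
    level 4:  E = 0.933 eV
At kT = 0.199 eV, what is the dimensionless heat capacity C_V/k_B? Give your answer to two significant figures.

Eᵢ/kT = 0, 0.8643, 2.075, 2.925, 4.688.
Z = Σ e^(−Eᵢ/kT) = e^(−0) + e^(−0.8643) + e^(−2.075) + e^(−2.925) + e^(−4.688) = 1.000 + 0.4213 + 0.1256 + 0.05366 + 0.009205 = 1.610.
⟨E⟩ = 0.1020 eV, ⟨E²⟩ = 0.03731 eV².
C_V/k_B = (⟨E²⟩ − ⟨E⟩²)/(kT)² = (0.03731 − 0.01040)/0.03960 = 0.68.

0.68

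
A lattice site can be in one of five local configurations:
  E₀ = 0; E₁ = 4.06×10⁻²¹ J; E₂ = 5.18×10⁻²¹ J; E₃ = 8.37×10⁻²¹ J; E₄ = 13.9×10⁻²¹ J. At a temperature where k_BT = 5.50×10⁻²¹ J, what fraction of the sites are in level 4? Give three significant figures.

Eᵢ/kT = 0, 0.73818, 0.94182, 1.5218, 2.5273.
Z = Σ e^(−Eᵢ/kT) = e^(−0) + e^(−0.73818) + e^(−0.94182) + e^(−1.5218) + e^(−2.5273) = 1.0000 + 0.47798 + 0.38992 + 0.21832 + 0.079874 = 2.1661.
P₄ = e^(−E₄/kT) / Z = 0.079874/2.1661 = 0.0369.

0.0369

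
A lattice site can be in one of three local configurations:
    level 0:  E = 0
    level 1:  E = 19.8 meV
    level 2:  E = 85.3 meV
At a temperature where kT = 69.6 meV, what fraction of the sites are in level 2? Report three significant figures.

0.143

Eᵢ/kT = 0, 0.28448, 1.2256.
Z = Σ e^(−Eᵢ/kT) = e^(−0) + e^(−0.28448) + e^(−1.2256) = 1.0000 + 0.75241 + 0.29358 = 2.0460.
P₂ = e^(−E₂/kT) / Z = 0.29358/2.0460 = 0.143.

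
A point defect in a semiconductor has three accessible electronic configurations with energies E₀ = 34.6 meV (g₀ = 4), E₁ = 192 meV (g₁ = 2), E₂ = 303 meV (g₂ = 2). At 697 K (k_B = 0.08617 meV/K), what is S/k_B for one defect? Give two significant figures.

1.5

k_BT = 0.08617 × 697 K = 60.06 meV.
Eᵢ/kT = 0.5761, 3.197, 5.045.
Z = Σ gᵢe^(−Eᵢ/kT) = 4·e^(−0.5761) + 2·e^(−3.197) + 2·e^(−5.045) = 2.248 + 0.08177 + 0.01288 = 2.343.
⟨E⟩ = Σ EᵢPᵢ = 41.56 meV.
S/k_B = ln Z + ⟨E⟩/kT = ln(2.343) + 41.56/60.06 = 0.8514 + 0.6920 = 1.5.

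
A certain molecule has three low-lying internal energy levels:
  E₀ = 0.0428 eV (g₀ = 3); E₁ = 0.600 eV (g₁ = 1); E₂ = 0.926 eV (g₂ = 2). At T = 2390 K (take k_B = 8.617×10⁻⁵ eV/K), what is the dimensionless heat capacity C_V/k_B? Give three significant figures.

k_BT = 8.617×10⁻⁵ × 2390 K = 0.20595 eV.
Eᵢ/kT = 0.20782, 2.9133, 4.4962.
Z = Σ gᵢe^(−Eᵢ/kT) = 3·e^(−0.20782) + 1·e^(−2.9133) + 2·e^(−4.4962) = 2.4371 + 0.054296 + 0.022303 = 2.5137.
⟨E⟩ = 0.062672 eV, ⟨E²⟩ = 0.017160 eV².
C_V/k_B = (⟨E²⟩ − ⟨E⟩²)/(kT)² = (0.017160 − 0.0039278)/0.042415 = 0.312.

0.312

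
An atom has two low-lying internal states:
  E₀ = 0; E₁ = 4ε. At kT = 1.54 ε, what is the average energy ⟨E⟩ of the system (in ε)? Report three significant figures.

Eᵢ/kT = 0, 2.5974.
Z = Σ e^(−Eᵢ/kT) = e^(−0) + e^(−2.5974) = 1.0000 + 0.074467 = 1.0745.
⟨E⟩ = Σ Eᵢ e^(−Eᵢ/kT) / Z = (0·1.0000 + 4·0.074467) / 1.0745 = 0.277 ε.

0.277 ε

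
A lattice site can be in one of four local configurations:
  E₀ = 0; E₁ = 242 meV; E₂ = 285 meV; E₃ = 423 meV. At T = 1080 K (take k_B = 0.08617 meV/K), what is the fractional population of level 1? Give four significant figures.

k_BT = 0.08617 × 1080 K = 93.0636 meV.
Eᵢ/kT = 0, 2.60037, 3.06242, 4.54528.
Z = Σ e^(−Eᵢ/kT) = e^(−0) + e^(−2.60037) + e^(−3.06242) + e^(−4.54528) = 1.00000 + 0.0742461 + 0.0467744 + 0.0106172 = 1.13164.
P₁ = e^(−E₁/kT) / Z = 0.0742461/1.13164 = 0.06561.

0.06561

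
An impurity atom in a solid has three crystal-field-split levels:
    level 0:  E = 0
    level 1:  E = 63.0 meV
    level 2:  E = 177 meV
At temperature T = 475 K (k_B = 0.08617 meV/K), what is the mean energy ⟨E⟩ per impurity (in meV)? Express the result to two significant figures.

13 meV

k_BT = 0.08617 × 475 K = 40.93 meV.
Eᵢ/kT = 0, 1.539, 4.324.
Z = Σ e^(−Eᵢ/kT) = e^(−0) + e^(−1.539) + e^(−4.324) = 1.000 + 0.2146 + 0.01325 = 1.228.
⟨E⟩ = Σ Eᵢ e^(−Eᵢ/kT) / Z = (0·1.000 + 63.0·0.2146 + 177·0.01325) / 1.228 = 13 meV.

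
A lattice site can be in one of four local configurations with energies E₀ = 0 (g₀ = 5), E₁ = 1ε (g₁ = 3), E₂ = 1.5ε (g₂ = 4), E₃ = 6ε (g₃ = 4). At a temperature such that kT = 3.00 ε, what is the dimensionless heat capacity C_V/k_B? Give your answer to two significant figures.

0.21

Eᵢ/kT = 0, 0.3333, 0.5000, 2.000.
Z = Σ gᵢe^(−Eᵢ/kT) = 5·e^(−0) + 3·e^(−0.3333) + 4·e^(−0.5000) + 4·e^(−2.000) = 5.000 + 2.150 + 2.426 + 0.5413 = 10.12.
⟨E⟩ = 0.8930 ε, ⟨E²⟩ = 2.677 ε².
C_V/k_B = (⟨E²⟩ − ⟨E⟩²)/(kT)² = (2.677 − 0.7974)/9.000 = 0.21.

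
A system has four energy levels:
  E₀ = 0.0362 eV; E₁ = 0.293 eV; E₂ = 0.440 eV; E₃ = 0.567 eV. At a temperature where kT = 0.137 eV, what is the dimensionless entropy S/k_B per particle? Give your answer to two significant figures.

Eᵢ/kT = 0.2642, 2.139, 3.212, 4.139.
Z = Σ e^(−Eᵢ/kT) = e^(−0.2642) + e^(−2.139) + e^(−3.212) + e^(−4.139) = 0.7678 + 0.1178 + 0.04028 + 0.01594 = 0.9418.
⟨E⟩ = Σ EᵢPᵢ = 0.09458 eV.
S/k_B = ln Z + ⟨E⟩/kT = ln(0.9418) + 0.09458/0.137 = -0.05996 + 0.6904 = 0.63.

0.63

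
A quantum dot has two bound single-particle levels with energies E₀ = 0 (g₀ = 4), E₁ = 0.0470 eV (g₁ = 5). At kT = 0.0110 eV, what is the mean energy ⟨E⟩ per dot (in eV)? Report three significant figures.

Eᵢ/kT = 0, 4.2727.
Z = Σ gᵢe^(−Eᵢ/kT) = 4·e^(−0) + 5·e^(−4.2727) = 4.0000 + 0.069720 = 4.0697.
⟨E⟩ = Σ Eᵢ gᵢe^(−Eᵢ/kT) / Z = (0·4.0000 + 0.0470·0.069720) / 4.0697 = 0.000805 eV.

0.000805 eV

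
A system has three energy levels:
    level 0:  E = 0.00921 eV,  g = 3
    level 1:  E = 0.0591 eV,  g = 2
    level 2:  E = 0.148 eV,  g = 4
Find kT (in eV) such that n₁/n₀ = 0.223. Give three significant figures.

0.0456 eV

n₁/n₀ = (g₁/g₀) exp[−(E₁−E₀)/kT] = 0.223.
⇒ (E₁−E₀)/kT = ln((2/3)/0.223) = ln(2.9895) = 1.0951.
kT = 0.04989 eV / 1.0951 = 0.0456 eV.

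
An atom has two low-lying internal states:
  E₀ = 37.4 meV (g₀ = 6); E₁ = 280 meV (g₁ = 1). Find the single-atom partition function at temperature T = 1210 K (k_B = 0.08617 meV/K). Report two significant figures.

k_BT = 0.08617 × 1210 K = 104.3 meV.
Eᵢ/kT = 0.3586, 2.685.
Z = Σ gᵢe^(−Eᵢ/kT) = 6·e^(−0.3586) + 1·e^(−2.685) = 4.192 + 0.06822 = 4.260.

Z = 4.3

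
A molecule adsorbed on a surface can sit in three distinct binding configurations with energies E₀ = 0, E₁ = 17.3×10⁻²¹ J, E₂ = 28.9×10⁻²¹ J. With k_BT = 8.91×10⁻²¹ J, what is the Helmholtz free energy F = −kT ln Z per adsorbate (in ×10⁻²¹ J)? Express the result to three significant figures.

Eᵢ/kT = 0, 1.9416, 3.2435.
Z = Σ e^(−Eᵢ/kT) = e^(−0) + e^(−1.9416) + e^(−3.2435) = 1.0000 + 0.14347 + 0.039027 = 1.1825.
F = −kT ln Z = −8.91 × ln(1.1825) = −8.91 × 0.16763 = -1.49 ×10⁻²¹ J.

-1.49 ×10⁻²¹ J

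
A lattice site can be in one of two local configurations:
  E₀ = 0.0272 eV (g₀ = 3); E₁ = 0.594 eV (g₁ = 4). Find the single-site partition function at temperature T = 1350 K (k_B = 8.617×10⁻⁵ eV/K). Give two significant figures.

Z = 2.4

k_BT = 8.617×10⁻⁵ × 1350 K = 0.1163 eV.
Eᵢ/kT = 0.2339, 5.107.
Z = Σ gᵢe^(−Eᵢ/kT) = 3·e^(−0.2339) + 4·e^(−5.107) = 2.374 + 0.02422 = 2.398.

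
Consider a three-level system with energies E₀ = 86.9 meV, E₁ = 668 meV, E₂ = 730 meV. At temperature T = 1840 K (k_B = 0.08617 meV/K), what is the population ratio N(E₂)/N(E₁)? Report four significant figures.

0.6764

k_BT = 0.08617 × 1840 K = 158.553 meV.
n₂/n₁ = exp[−(E₂−E₁)/kT] = exp(−(62 meV)/(158.553 meV)) = exp(-0.391036) = 0.6764.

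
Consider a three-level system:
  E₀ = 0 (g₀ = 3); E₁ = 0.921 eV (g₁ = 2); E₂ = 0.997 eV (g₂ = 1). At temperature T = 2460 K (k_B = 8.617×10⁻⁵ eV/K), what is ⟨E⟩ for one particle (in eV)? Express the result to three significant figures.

k_BT = 8.617×10⁻⁵ × 2460 K = 0.21198 eV.
Eᵢ/kT = 0, 4.3447, 4.7033.
Z = Σ gᵢe^(−Eᵢ/kT) = 3·e^(−0) + 2·e^(−4.3447) + 1·e^(−4.7033) = 3.0000 + 0.025951 + 0.0090653 = 3.0350.
⟨E⟩ = Σ Eᵢ gᵢe^(−Eᵢ/kT) / Z = (0·3.0000 + 0.921·0.025951 + 0.997·0.0090653) / 3.0350 = 0.0109 eV.

0.0109 eV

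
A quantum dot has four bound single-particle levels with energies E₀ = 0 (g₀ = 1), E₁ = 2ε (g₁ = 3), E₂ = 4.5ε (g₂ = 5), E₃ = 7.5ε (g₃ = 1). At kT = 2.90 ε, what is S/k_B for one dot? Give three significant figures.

Eᵢ/kT = 0, 0.68966, 1.5517, 2.5862.
Z = Σ gᵢe^(−Eᵢ/kT) = 1·e^(−0) + 3·e^(−0.68966) + 5·e^(−1.5517) + 1·e^(−2.5862) = 1.0000 + 1.5052 + 1.0594 + 0.075306 = 3.6399.
⟨E⟩ = Σ EᵢPᵢ = 2.2920 ε.
S/k_B = ln Z + ⟨E⟩/kT = ln(3.6399) + 2.2920/2.90 = 1.2920 + 0.79034 = 2.08.

2.08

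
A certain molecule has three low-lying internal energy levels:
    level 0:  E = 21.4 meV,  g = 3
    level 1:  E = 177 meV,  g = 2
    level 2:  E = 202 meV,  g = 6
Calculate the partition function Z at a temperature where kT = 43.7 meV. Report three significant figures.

Z = 1.93

Eᵢ/kT = 0.48970, 4.0503, 4.6224.
Z = Σ gᵢe^(−Eᵢ/kT) = 3·e^(−0.48970) + 2·e^(−4.0503) + 6·e^(−4.6224) = 1.8384 + 0.034834 + 0.058975 = 1.9322.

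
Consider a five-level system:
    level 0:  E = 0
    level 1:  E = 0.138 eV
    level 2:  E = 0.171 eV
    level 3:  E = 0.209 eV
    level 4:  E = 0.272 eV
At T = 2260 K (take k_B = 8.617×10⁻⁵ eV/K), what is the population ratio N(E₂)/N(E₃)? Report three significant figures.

k_BT = 8.617×10⁻⁵ × 2260 K = 0.19474 eV.
n₂/n₃ = exp[−(E₂−E₃)/kT] = exp(−(-0.038 eV)/(0.19474 eV)) = exp(0.19513) = 1.22.

1.22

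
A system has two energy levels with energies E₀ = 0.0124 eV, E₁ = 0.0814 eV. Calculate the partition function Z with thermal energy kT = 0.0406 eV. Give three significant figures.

Eᵢ/kT = 0.30542, 2.0049.
Z = Σ e^(−Eᵢ/kT) = e^(−0.30542) + e^(−2.0049) = 0.73681 + 0.13467 = 0.87148.

Z = 0.871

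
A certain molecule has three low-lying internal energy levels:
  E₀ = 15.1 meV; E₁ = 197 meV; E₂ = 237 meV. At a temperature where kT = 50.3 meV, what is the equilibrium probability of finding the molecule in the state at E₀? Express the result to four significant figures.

Eᵢ/kT = 0.300199, 3.91650, 4.71173.
Z = Σ e^(−Eᵢ/kT) = e^(−0.300199) + e^(−3.91650) + e^(−4.71173) = 0.740671 + 0.0199107 + 0.00898921 = 0.769571.
P₀ = e^(−E₀/kT) / Z = 0.740671/0.769571 = 0.9624.

0.9624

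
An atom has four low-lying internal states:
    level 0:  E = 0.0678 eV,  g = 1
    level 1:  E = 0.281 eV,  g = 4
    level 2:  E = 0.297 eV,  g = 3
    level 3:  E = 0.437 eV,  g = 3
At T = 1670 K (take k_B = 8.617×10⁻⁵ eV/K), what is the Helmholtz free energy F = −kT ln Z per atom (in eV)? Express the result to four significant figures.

k_BT = 8.617×10⁻⁵ × 1670 K = 0.143904 eV.
Eᵢ/kT = 0.471147, 1.95269, 2.06388, 3.03675.
Z = Σ gᵢe^(−Eᵢ/kT) = 1·e^(−0.471147) + 4·e^(−1.95269) + 3·e^(−2.06388) + 3·e^(−3.03675) = 0.624286 + 0.567567 + 0.380881 + 0.143972 = 1.71671.
F = −kT ln Z = −0.143904 × ln(1.71671) = −0.143904 × 0.540410 = -0.07777 eV.

-0.07777 eV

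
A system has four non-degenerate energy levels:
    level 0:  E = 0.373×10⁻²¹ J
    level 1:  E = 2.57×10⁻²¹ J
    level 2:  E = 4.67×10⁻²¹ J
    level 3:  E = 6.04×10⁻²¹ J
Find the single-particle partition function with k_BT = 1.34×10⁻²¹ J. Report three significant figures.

Eᵢ/kT = 0.27836, 1.9179, 3.4851, 4.5075.
Z = Σ e^(−Eᵢ/kT) = e^(−0.27836) + e^(−1.9179) + e^(−3.4851) + e^(−4.5075) = 0.75702 + 0.14692 + 0.030651 + 0.011026 = 0.94562.

Z = 0.946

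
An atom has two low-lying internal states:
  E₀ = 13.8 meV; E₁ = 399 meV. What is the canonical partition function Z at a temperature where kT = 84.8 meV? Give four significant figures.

Eᵢ/kT = 0.162736, 4.70519.
Z = Σ e^(−Eᵢ/kT) = e^(−0.162736) + e^(−4.70519) = 0.849816 + 0.00904819 = 0.858864.

Z = 0.8589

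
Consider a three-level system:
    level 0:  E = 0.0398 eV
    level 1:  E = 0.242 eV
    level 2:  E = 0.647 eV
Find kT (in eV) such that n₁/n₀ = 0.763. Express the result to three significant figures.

n₁/n₀ = exp[−(E₁−E₀)/kT] = 0.763.
⇒ (E₁−E₀)/kT = ln(1/0.763) = ln(1.3106) = 0.27049.
kT = 0.2022 eV / 0.27049 = 0.748 eV.

0.748 eV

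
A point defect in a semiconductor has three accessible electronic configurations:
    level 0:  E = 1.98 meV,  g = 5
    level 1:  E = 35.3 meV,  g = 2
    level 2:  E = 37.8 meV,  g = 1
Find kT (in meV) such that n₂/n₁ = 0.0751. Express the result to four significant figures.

1.319 meV

n₂/n₁ = (g₂/g₁) exp[−(E₂−E₁)/kT] = 0.0751.
⇒ (E₂−E₁)/kT = ln((1/2)/0.0751) = ln(6.65779) = 1.89579.
kT = 2.5 meV / 1.89579 = 1.319 meV.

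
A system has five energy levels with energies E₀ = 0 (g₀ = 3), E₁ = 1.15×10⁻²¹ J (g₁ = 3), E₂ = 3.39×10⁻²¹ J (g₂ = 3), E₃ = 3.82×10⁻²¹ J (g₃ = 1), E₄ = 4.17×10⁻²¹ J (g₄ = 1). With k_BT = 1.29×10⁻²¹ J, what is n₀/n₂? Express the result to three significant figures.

n₀/n₂ = (g₀/g₂) exp[−(E₀−E₂)/kT] = (3/3) × exp(−(-3.39 ×10⁻²¹ J)/(1.29 ×10⁻²¹ J)) = (3/3) × exp(2.6279) = 13.8.

13.8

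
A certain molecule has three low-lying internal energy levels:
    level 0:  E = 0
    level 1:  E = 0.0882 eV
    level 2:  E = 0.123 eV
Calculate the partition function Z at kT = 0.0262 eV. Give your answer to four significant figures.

Z = 1.044

Eᵢ/kT = 0, 3.36641, 4.69466.
Z = Σ e^(−Eᵢ/kT) = e^(−0) + e^(−3.36641) + e^(−4.69466) = 1.00000 + 0.0345133 + 0.00914398 = 1.04366.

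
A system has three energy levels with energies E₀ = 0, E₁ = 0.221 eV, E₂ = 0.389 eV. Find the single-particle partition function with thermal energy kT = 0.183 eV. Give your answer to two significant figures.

Eᵢ/kT = 0, 1.208, 2.126.
Z = Σ e^(−Eᵢ/kT) = e^(−0) + e^(−1.208) + e^(−2.126) = 1.000 + 0.2988 + 0.1193 = 1.418.

Z = 1.4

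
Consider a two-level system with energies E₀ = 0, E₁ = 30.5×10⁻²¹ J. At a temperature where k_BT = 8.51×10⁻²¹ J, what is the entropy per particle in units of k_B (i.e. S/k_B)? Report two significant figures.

Eᵢ/kT = 0, 3.584.
Z = Σ e^(−Eᵢ/kT) = e^(−0) + e^(−3.584) = 1.000 + 0.02776 = 1.028.
⟨E⟩ = Σ EᵢPᵢ = 0.8236 ×10⁻²¹ J.
S/k_B = ln Z + ⟨E⟩/kT = ln(1.028) + 0.8236/8.51 = 0.02762 + 0.09678 = 0.12.

0.12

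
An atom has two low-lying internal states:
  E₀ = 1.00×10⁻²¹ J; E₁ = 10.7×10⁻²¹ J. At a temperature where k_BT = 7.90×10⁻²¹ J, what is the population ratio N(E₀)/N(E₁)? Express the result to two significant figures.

n₀/n₁ = exp[−(E₀−E₁)/kT] = exp(−(-9.70 ×10⁻²¹ J)/(7.90 ×10⁻²¹ J)) = exp(1.228) = 3.4.

3.4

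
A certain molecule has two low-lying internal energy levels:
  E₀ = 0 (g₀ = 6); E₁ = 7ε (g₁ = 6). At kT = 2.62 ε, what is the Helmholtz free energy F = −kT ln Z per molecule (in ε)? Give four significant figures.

-4.870 ε

Eᵢ/kT = 0, 2.67176.
Z = Σ gᵢe^(−Eᵢ/kT) = 6·e^(−0) + 6·e^(−2.67176) = 6.00000 + 0.414783 = 6.41478.
F = −kT ln Z = −2.62 × ln(6.41478) = −2.62 × 1.85860 = -4.870 ε.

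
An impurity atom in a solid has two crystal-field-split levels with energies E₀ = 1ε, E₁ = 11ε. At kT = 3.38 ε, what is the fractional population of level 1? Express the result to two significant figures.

0.049

Eᵢ/kT = 0.2959, 3.254.
Z = Σ e^(−Eᵢ/kT) = e^(−0.2959) + e^(−3.254) = 0.7439 + 0.03862 = 0.7825.
P₁ = e^(−E₁/kT) / Z = 0.03862/0.7825 = 0.049.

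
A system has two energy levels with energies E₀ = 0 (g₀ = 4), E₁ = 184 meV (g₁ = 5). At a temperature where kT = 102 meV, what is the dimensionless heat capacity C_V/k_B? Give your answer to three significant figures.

0.461

Eᵢ/kT = 0, 1.8039.
Z = Σ gᵢe^(−Eᵢ/kT) = 4·e^(−0) + 5·e^(−1.8039) = 4.0000 + 0.82328 = 4.8233.
⟨E⟩ = 31.407 meV, ⟨E²⟩ = 5778.8 meV².
C_V/k_B = (⟨E²⟩ − ⟨E⟩²)/(kT)² = (5778.8 − 986.40)/10404 = 0.461.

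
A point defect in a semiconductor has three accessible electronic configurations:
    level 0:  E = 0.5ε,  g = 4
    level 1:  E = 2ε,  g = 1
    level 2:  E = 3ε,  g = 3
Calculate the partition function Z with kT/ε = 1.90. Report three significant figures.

Z = 4.04

Eᵢ/kT = 0.26316, 1.0526, 1.5789.
Z = Σ gᵢe^(−Eᵢ/kT) = 4·e^(−0.26316) + 1·e^(−1.0526) + 3·e^(−1.5789) = 3.0745 + 0.34903 + 0.61861 = 4.0421.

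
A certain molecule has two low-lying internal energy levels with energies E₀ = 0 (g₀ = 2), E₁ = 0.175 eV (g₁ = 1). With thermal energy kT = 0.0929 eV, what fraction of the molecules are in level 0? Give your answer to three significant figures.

Eᵢ/kT = 0, 1.8837.
Z = Σ gᵢe^(−Eᵢ/kT) = 2·e^(−0) + 1·e^(−1.8837) = 2.0000 + 0.15203 = 2.1520.
P₀ = g₀ e^(−E₀/kT) / Z = 2.0000/2.1520 = 0.929.

0.929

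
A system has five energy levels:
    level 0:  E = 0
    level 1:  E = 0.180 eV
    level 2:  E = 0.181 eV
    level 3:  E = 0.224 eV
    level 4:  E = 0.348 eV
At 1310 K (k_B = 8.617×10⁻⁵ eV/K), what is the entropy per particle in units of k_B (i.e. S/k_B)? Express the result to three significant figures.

1.13

k_BT = 8.617×10⁻⁵ × 1310 K = 0.11288 eV.
Eᵢ/kT = 0, 1.5946, 1.6035, 1.9844, 3.0829.
Z = Σ e^(−Eᵢ/kT) = e^(−0) + e^(−1.5946) + e^(−1.6035) + e^(−1.9844) + e^(−3.0829) = 1.0000 + 0.20299 + 0.20119 + 0.13746 + 0.045826 = 1.5875.
⟨E⟩ = Σ EᵢPᵢ = 0.075397 eV.
S/k_B = ln Z + ⟨E⟩/kT = ln(1.5875) + 0.075397/0.11288 = 0.46216 + 0.66794 = 1.13.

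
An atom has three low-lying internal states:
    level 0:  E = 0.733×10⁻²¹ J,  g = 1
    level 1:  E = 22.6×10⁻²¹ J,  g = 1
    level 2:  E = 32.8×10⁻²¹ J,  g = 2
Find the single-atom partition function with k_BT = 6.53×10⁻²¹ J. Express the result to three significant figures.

Z = 0.938

Eᵢ/kT = 0.11225, 3.4609, 5.0230.
Z = Σ gᵢe^(−Eᵢ/kT) = 1·e^(−0.11225) + 1·e^(−3.4609) + 2·e^(−5.0230) = 0.89382 + 0.031401 + 0.013169 = 0.93839.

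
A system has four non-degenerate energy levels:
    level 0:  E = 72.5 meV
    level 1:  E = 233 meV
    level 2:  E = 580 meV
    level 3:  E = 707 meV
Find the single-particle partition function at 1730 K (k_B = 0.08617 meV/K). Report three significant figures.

Z = 0.854

k_BT = 0.08617 × 1730 K = 149.07 meV.
Eᵢ/kT = 0.48635, 1.5630, 3.8908, 4.7427.
Z = Σ e^(−Eᵢ/kT) = e^(−0.48635) + e^(−1.5630) + e^(−3.8908) + e^(−4.7427) = 0.61487 + 0.20951 + 0.020429 + 0.0087151 = 0.85352.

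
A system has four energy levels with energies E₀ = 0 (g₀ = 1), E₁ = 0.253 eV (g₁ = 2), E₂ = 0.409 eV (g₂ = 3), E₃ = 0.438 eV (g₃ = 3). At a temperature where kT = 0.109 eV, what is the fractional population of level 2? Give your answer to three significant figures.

Eᵢ/kT = 0, 2.3211, 3.7523, 4.0183.
Z = Σ gᵢe^(−Eᵢ/kT) = 1·e^(−0) + 2·e^(−2.3211) + 3·e^(−3.7523) + 3·e^(−4.0183) = 1.0000 + 0.19633 + 0.070391 + 0.053951 = 1.3207.
P₂ = g₂ e^(−E₂/kT) / Z = 0.070391/1.3207 = 0.0533.

0.0533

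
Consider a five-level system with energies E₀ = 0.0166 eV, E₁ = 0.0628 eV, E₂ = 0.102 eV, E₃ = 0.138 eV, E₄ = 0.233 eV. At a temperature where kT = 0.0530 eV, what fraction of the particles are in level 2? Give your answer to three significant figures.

0.115

Eᵢ/kT = 0.31321, 1.1849, 1.9245, 2.6038, 4.3962.
Z = Σ e^(−Eᵢ/kT) = e^(−0.31321) + e^(−1.1849) + e^(−1.9245) + e^(−2.6038) + e^(−4.3962) = 0.73110 + 0.30578 + 0.14595 + 0.073992 + 0.012324 = 1.2691.
P₂ = e^(−E₂/kT) / Z = 0.14595/1.2691 = 0.115.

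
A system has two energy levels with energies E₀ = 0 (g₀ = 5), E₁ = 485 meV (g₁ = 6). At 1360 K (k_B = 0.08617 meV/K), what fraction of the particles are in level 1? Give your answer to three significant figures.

0.0188

k_BT = 0.08617 × 1360 K = 117.19 meV.
Eᵢ/kT = 0, 4.1386.
Z = Σ gᵢe^(−Eᵢ/kT) = 5·e^(−0) + 6·e^(−4.1386) = 5.0000 + 0.095671 = 5.0957.
P₁ = g₁ e^(−E₁/kT) / Z = 0.095671/5.0957 = 0.0188.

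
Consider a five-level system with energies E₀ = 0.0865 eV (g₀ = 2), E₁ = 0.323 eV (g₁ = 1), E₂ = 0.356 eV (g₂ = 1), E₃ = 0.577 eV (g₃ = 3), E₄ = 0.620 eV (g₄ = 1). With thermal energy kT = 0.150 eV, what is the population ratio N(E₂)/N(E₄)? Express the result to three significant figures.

5.81

n₂/n₄ = (g₂/g₄) exp[−(E₂−E₄)/kT] = (1/1) × exp(−(-0.264 eV)/(0.150 eV)) = (1/1) × exp(1.7600) = 5.81.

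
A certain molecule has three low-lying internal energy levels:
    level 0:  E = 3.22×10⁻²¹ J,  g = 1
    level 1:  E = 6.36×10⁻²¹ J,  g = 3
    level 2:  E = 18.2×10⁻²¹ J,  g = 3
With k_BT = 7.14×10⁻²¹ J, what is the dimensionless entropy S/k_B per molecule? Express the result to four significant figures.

1.686

Eᵢ/kT = 0.450980, 0.890756, 2.54902.
Z = Σ gᵢe^(−Eᵢ/kT) = 1·e^(−0.450980) + 3·e^(−0.890756) + 3·e^(−2.54902) = 0.637004 + 1.23104 + 0.234475 = 2.10252.
⟨E⟩ = Σ EᵢPᵢ = 6.72907 ×10⁻²¹ J.
S/k_B = ln Z + ⟨E⟩/kT = ln(2.10252) + 6.72907/7.14 = 0.743137 + 0.942447 = 1.686.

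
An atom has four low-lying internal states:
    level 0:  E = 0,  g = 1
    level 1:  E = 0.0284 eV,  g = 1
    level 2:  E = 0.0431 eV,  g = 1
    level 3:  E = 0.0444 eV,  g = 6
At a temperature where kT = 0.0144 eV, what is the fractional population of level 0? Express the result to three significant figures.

0.683

Eᵢ/kT = 0, 1.9722, 2.9931, 3.0833.
Z = Σ gᵢe^(−Eᵢ/kT) = 1·e^(−0) + 1·e^(−1.9722) + 1·e^(−2.9931) + 6·e^(−3.0833) = 1.0000 + 0.13915 + 0.050132 + 0.27485 = 1.4641.
P₀ = g₀ e^(−E₀/kT) / Z = 1.0000/1.4641 = 0.683.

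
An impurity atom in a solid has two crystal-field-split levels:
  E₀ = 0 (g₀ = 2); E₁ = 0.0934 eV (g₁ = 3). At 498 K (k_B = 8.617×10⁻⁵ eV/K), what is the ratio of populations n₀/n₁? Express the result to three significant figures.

5.88

k_BT = 8.617×10⁻⁵ × 498 K = 0.042913 eV.
n₀/n₁ = (g₀/g₁) exp[−(E₀−E₁)/kT] = (2/3) × exp(−(-0.0934 eV)/(0.042913 eV)) = (2/3) × exp(2.1765) = 5.88.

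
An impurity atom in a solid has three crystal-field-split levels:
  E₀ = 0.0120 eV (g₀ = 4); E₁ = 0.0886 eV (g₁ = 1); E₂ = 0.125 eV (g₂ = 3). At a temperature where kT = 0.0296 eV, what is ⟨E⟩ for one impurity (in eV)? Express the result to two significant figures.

Eᵢ/kT = 0.4054, 2.993, 4.223.
Z = Σ gᵢe^(−Eᵢ/kT) = 4·e^(−0.4054) + 1·e^(−2.993) + 3·e^(−4.223) = 2.667 + 0.05014 + 0.04396 = 2.761.
⟨E⟩ = Σ Eᵢ gᵢe^(−Eᵢ/kT) / Z = (0.0120·2.667 + 0.0886·0.05014 + 0.125·0.04396) / 2.761 = 0.015 eV.

0.015 eV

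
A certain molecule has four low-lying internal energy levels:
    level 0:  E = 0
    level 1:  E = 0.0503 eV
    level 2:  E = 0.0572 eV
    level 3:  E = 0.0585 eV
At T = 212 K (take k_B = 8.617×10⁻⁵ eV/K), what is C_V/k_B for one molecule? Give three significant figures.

k_BT = 8.617×10⁻⁵ × 212 K = 0.018268 eV.
Eᵢ/kT = 0, 2.7534, 3.1312, 3.2023.
Z = Σ e^(−Eᵢ/kT) = e^(−0) + e^(−2.7534) + e^(−3.1312) + e^(−3.2023) = 1.0000 + 0.063711 + 0.043665 + 0.040669 = 1.1480.
⟨E⟩ = 0.0070396 eV, ⟨E²⟩ = 0.00038610 eV².
C_V/k_B = (⟨E²⟩ − ⟨E⟩²)/(kT)² = (0.00038610 − 0.000049556)/0.00033372 = 1.01.

1.01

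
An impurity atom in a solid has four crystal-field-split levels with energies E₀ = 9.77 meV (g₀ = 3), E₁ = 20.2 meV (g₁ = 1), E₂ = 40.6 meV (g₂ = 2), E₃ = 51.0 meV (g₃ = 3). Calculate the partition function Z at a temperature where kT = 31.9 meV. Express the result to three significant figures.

Z = 3.91

Eᵢ/kT = 0.30627, 0.63323, 1.2727, 1.5987.
Z = Σ gᵢe^(−Eᵢ/kT) = 3·e^(−0.30627) + 1·e^(−0.63323) + 2·e^(−1.2727) + 3·e^(−1.5987) = 2.2086 + 0.53087 + 0.56015 + 0.60648 = 3.9061.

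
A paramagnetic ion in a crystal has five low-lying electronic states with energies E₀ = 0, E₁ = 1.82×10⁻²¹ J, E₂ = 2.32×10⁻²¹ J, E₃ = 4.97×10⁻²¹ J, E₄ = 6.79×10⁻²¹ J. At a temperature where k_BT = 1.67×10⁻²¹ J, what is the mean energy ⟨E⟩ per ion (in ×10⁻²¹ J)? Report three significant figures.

0.943 ×10⁻²¹ J

Eᵢ/kT = 0, 1.0898, 1.3892, 2.9760, 4.0659.
Z = Σ e^(−Eᵢ/kT) = e^(−0) + e^(−1.0898) + e^(−1.3892) + e^(−2.9760) + e^(−4.0659) = 1.0000 + 0.33628 + 0.24927 + 0.050996 + 0.017148 = 1.6537.
⟨E⟩ = Σ Eᵢ e^(−Eᵢ/kT) / Z = (0·1.0000 + 1.82·0.33628 + 2.32·0.24927 + 4.97·0.050996 + 6.79·0.017148) / 1.6537 = 0.943 ×10⁻²¹ J.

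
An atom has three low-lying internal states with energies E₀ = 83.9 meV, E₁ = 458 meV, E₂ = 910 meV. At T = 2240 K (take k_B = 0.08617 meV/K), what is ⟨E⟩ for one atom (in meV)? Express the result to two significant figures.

k_BT = 0.08617 × 2240 K = 193.0 meV.
Eᵢ/kT = 0.4347, 2.373, 4.715.
Z = Σ e^(−Eᵢ/kT) = e^(−0.4347) + e^(−2.373) + e^(−4.715) = 0.6475 + 0.09320 + 0.008960 = 0.7497.
⟨E⟩ = Σ Eᵢ e^(−Eᵢ/kT) / Z = (83.9·0.6475 + 458·0.09320 + 910·0.008960) / 0.7497 = 140 meV.

140 meV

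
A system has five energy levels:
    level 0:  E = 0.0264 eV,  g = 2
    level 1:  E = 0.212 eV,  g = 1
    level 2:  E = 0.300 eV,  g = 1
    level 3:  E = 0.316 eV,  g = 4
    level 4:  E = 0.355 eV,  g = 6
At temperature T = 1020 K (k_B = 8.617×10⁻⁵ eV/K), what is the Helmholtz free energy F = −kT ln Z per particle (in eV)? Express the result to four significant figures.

-0.05259 eV

k_BT = 8.617×10⁻⁵ × 1020 K = 0.0878934 eV.
Eᵢ/kT = 0.300364, 2.41201, 3.41323, 3.59526, 4.03898.
Z = Σ gᵢe^(−Eᵢ/kT) = 2·e^(−0.300364) + 1·e^(−2.41201) + 1·e^(−3.41323) + 4·e^(−3.59526) + 6·e^(−4.03898) = 1.48110 + 0.0896349 + 0.0329346 + 0.109814 + 0.105693 = 1.81918.
F = −kT ln Z = −0.0878934 × ln(1.81918) = −0.0878934 × 0.598386 = -0.05259 eV.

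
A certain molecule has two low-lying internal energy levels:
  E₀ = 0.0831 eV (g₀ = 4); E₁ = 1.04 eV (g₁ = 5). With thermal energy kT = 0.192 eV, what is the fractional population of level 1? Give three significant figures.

0.00849

Eᵢ/kT = 0.43281, 5.4167.
Z = Σ gᵢe^(−Eᵢ/kT) = 4·e^(−0.43281) + 5·e^(−5.4167) = 2.5947 + 0.022209 = 2.6169.
P₁ = g₁ e^(−E₁/kT) / Z = 0.022209/2.6169 = 0.00849.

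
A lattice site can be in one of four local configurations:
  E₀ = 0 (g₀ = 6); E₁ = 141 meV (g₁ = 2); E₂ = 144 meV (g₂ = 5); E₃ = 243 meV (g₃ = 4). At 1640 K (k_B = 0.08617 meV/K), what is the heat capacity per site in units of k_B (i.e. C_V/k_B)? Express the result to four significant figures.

0.3415

k_BT = 0.08617 × 1640 K = 141.319 meV.
Eᵢ/kT = 0, 0.997743, 1.01897, 1.71951.
Z = Σ gᵢe^(−Eᵢ/kT) = 6·e^(−0) + 2·e^(−0.997743) + 5·e^(−1.01897) + 4·e^(−1.71951) = 6.00000 + 0.737421 + 1.80483 + 0.716616 = 9.25887.
⟨E⟩ = 58.1075 meV, ⟨E²⟩ = 10195.7 meV².
C_V/k_B = (⟨E²⟩ − ⟨E⟩²)/(kT)² = (10195.7 − 3376.48)/19971.1 = 0.3415.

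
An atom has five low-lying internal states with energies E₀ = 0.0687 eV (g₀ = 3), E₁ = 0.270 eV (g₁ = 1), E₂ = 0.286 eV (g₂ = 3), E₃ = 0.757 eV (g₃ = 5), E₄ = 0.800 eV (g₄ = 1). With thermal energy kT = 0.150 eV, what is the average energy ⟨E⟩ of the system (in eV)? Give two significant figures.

0.13 eV

Eᵢ/kT = 0.4580, 1.800, 1.907, 5.047, 5.333.
Z = Σ gᵢe^(−Eᵢ/kT) = 3·e^(−0.4580) + 1·e^(−1.800) + 3·e^(−1.907) + 5·e^(−5.047) + 1·e^(−5.333) = 1.898 + 0.1653 + 0.4456 + 0.03214 + 0.004830 = 2.546.
⟨E⟩ = Σ Eᵢ gᵢe^(−Eᵢ/kT) / Z = (0.0687·1.898 + 0.270·0.1653 + 0.286·0.4456 + 0.757·0.03214 + 0.800·0.004830) / 2.546 = 0.13 eV.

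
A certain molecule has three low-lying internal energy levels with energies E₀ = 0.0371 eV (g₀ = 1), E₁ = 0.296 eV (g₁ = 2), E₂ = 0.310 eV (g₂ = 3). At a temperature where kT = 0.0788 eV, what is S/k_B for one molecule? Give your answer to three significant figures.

Eᵢ/kT = 0.47081, 3.7563, 3.9340.
Z = Σ gᵢe^(−Eᵢ/kT) = 1·e^(−0.47081) + 2·e^(−3.7563) + 3·e^(−3.9340) = 0.62450 + 0.046740 + 0.058696 = 0.72994.
⟨E⟩ = Σ EᵢPᵢ = 0.075622 eV.
S/k_B = ln Z + ⟨E⟩/kT = ln(0.72994) + 0.075622/0.0788 = -0.31479 + 0.95967 = 0.645.

0.645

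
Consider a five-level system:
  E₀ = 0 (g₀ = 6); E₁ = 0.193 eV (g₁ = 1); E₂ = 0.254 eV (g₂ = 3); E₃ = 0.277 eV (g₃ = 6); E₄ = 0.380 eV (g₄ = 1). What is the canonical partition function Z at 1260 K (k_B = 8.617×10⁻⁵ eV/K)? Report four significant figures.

k_BT = 8.617×10⁻⁵ × 1260 K = 0.108574 eV.
Eᵢ/kT = 0, 1.77759, 2.33942, 2.55126, 3.49992.
Z = Σ gᵢe^(−Eᵢ/kT) = 6·e^(−0) + 1·e^(−1.77759) + 3·e^(−2.33942) + 6·e^(−2.55126) + 1·e^(−3.49992) = 6.00000 + 0.169045 + 0.289151 + 0.467900 + 0.0301998 = 6.95630.

Z = 6.956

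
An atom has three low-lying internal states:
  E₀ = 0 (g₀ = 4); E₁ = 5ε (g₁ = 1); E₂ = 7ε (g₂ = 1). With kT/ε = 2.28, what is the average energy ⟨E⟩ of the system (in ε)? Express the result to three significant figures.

0.212 ε

Eᵢ/kT = 0, 2.1930, 3.0702.
Z = Σ gᵢe^(−Eᵢ/kT) = 4·e^(−0) + 1·e^(−2.1930) + 1·e^(−3.0702) = 4.0000 + 0.11158 + 0.046412 = 4.1580.
⟨E⟩ = Σ Eᵢ gᵢe^(−Eᵢ/kT) / Z = (0·4.0000 + 5·0.11158 + 7·0.046412) / 4.1580 = 0.212 ε.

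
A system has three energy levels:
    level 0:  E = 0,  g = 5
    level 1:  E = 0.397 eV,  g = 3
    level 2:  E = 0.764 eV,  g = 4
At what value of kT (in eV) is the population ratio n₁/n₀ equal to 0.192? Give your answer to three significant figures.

0.348 eV

n₁/n₀ = (g₁/g₀) exp[−(E₁−E₀)/kT] = 0.192.
⇒ (E₁−E₀)/kT = ln((3/5)/0.192) = ln(3.1250) = 1.1394.
kT = 0.397 eV / 1.1394 = 0.348 eV.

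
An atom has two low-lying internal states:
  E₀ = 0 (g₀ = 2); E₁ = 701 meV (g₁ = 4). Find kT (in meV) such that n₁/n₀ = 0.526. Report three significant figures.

525 meV

n₁/n₀ = (g₁/g₀) exp[−(E₁−E₀)/kT] = 0.526.
⇒ (E₁−E₀)/kT = ln((4/2)/0.526) = ln(3.8023) = 1.3356.
kT = 701 meV / 1.3356 = 525 meV.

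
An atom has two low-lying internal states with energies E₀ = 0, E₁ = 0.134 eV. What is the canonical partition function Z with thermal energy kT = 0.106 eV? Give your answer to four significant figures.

Z = 1.282

Eᵢ/kT = 0, 1.26415.
Z = Σ e^(−Eᵢ/kT) = e^(−0) + e^(−1.26415) = 1.00000 + 0.282479 = 1.28248.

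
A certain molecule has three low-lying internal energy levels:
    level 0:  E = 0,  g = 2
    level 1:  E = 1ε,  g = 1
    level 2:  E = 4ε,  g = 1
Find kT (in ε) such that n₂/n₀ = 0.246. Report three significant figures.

5.64 ε

n₂/n₀ = (g₂/g₀) exp[−(E₂−E₀)/kT] = 0.246.
⇒ (E₂−E₀)/kT = ln((1/2)/0.246) = ln(2.0325) = 0.70927.
kT = 4ε / 0.70927 = 5.64 ε.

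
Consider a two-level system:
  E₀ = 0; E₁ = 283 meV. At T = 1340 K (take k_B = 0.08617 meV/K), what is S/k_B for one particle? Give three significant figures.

k_BT = 0.08617 × 1340 K = 115.47 meV.
Eᵢ/kT = 0, 2.4509.
Z = Σ e^(−Eᵢ/kT) = e^(−0) + e^(−2.4509) = 1.0000 + 0.086216 = 1.0862.
⟨E⟩ = Σ EᵢPᵢ = 22.463 meV.
S/k_B = ln Z + ⟨E⟩/kT = ln(1.0862) + 22.463/115.47 = 0.082685 + 0.19454 = 0.277.

0.277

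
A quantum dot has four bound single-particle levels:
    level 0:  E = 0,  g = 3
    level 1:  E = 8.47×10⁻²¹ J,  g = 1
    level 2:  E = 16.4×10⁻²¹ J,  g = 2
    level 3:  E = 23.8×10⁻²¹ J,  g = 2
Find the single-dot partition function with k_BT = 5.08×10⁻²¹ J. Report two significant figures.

Z = 3.3

Eᵢ/kT = 0, 1.667, 3.228, 4.685.
Z = Σ gᵢe^(−Eᵢ/kT) = 3·e^(−0) + 1·e^(−1.667) + 2·e^(−3.228) + 2·e^(−4.685) = 3.000 + 0.1888 + 0.07927 + 0.01847 = 3.287.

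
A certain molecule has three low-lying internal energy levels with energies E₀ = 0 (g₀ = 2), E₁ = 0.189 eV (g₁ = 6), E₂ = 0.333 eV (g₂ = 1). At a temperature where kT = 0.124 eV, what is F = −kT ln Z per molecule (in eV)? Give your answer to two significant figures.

-0.15 eV

Eᵢ/kT = 0, 1.524, 2.685.
Z = Σ gᵢe^(−Eᵢ/kT) = 2·e^(−0) + 6·e^(−1.524) + 1·e^(−2.685) = 2.000 + 1.307 + 0.06822 = 3.375.
F = −kT ln Z = −0.124 × ln(3.375) = −0.124 × 1.216 = -0.15 eV.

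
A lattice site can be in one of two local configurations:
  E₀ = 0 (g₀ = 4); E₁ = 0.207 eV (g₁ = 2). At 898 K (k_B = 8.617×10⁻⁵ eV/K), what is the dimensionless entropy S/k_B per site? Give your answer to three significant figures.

1.51

k_BT = 8.617×10⁻⁵ × 898 K = 0.077381 eV.
Eᵢ/kT = 0, 2.6751.
Z = Σ gᵢe^(−Eᵢ/kT) = 4·e^(−0) + 2·e^(−2.6751) = 4.0000 + 0.13780 = 4.1378.
⟨E⟩ = Σ EᵢPᵢ = 0.0068937 eV.
S/k_B = ln Z + ⟨E⟩/kT = ln(4.1378) + 0.0068937/0.077381 = 1.4202 + 0.089088 = 1.51.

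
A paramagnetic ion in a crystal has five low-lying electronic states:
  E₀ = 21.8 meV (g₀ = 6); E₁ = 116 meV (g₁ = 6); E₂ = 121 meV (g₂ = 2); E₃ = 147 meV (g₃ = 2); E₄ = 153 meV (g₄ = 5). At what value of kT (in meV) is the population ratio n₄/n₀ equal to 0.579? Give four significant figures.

360.3 meV

n₄/n₀ = (g₄/g₀) exp[−(E₄−E₀)/kT] = 0.579.
⇒ (E₄−E₀)/kT = ln((5/6)/0.579) = ln(1.43926) = 0.364129.
kT = 131.2 meV / 0.364129 = 360.3 meV.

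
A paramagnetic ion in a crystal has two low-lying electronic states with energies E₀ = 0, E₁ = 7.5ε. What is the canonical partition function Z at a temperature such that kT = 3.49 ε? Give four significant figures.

Z = 1.117

Eᵢ/kT = 0, 2.14900.
Z = Σ e^(−Eᵢ/kT) = e^(−0) + e^(−2.14900) = 1.00000 + 0.116601 = 1.11660.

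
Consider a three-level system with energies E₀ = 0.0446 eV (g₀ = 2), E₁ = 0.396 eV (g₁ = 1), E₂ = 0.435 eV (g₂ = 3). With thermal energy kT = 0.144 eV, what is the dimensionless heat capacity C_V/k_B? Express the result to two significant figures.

0.76

Eᵢ/kT = 0.3097, 2.750, 3.021.
Z = Σ gᵢe^(−Eᵢ/kT) = 2·e^(−0.3097) + 1·e^(−2.750) + 3·e^(−3.021) = 1.467 + 0.06393 + 0.1463 = 1.677.
⟨E⟩ = 0.09206 eV, ⟨E²⟩ = 0.02423 eV².
C_V/k_B = (⟨E²⟩ − ⟨E⟩²)/(kT)² = (0.02423 − 0.008475)/0.02074 = 0.76.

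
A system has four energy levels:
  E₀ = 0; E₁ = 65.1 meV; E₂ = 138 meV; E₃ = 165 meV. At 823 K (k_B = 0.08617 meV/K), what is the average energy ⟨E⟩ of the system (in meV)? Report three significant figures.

37.7 meV

k_BT = 0.08617 × 823 K = 70.918 meV.
Eᵢ/kT = 0, 0.91796, 1.9459, 2.3266.
Z = Σ e^(−Eᵢ/kT) = e^(−0) + e^(−0.91796) + e^(−1.9459) + e^(−2.3266) = 1.0000 + 0.39933 + 0.14286 + 0.097627 = 1.6398.
⟨E⟩ = Σ Eᵢ e^(−Eᵢ/kT) / Z = (0·1.0000 + 65.1·0.39933 + 138·0.14286 + 165·0.097627) / 1.6398 = 37.7 meV.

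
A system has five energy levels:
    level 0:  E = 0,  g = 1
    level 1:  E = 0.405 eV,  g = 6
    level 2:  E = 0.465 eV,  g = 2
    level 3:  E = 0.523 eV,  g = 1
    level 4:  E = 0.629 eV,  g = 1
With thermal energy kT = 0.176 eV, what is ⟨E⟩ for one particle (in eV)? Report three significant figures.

0.194 eV

Eᵢ/kT = 0, 2.3011, 2.6420, 2.9716, 3.5739.
Z = Σ gᵢe^(−Eᵢ/kT) = 1·e^(−0) + 6·e^(−2.3011) + 2·e^(−2.6420) + 1·e^(−2.9716) + 1·e^(−3.5739) = 1.0000 + 0.60089 + 0.14244 + 0.051221 + 0.028046 = 1.8226.
⟨E⟩ = Σ Eᵢ gᵢe^(−Eᵢ/kT) / Z = (0·1.0000 + 0.405·0.60089 + 0.465·0.14244 + 0.523·0.051221 + 0.629·0.028046) / 1.8226 = 0.194 eV.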